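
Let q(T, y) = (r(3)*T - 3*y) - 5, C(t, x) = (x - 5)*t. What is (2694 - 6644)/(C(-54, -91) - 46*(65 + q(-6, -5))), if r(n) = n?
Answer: -1975/1281 ≈ -1.5418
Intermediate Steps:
C(t, x) = t*(-5 + x) (C(t, x) = (-5 + x)*t = t*(-5 + x))
q(T, y) = -5 - 3*y + 3*T (q(T, y) = (3*T - 3*y) - 5 = (-3*y + 3*T) - 5 = -5 - 3*y + 3*T)
(2694 - 6644)/(C(-54, -91) - 46*(65 + q(-6, -5))) = (2694 - 6644)/(-54*(-5 - 91) - 46*(65 + (-5 - 3*(-5) + 3*(-6)))) = -3950/(-54*(-96) - 46*(65 + (-5 + 15 - 18))) = -3950/(5184 - 46*(65 - 8)) = -3950/(5184 - 46*57) = -3950/(5184 - 2622) = -3950/2562 = -3950*1/2562 = -1975/1281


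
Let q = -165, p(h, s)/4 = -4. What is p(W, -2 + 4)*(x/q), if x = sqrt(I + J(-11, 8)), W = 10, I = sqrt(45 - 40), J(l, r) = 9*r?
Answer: 16*sqrt(72 + sqrt(5))/165 ≈ 0.83549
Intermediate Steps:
I = sqrt(5) ≈ 2.2361
p(h, s) = -16 (p(h, s) = 4*(-4) = -16)
x = sqrt(72 + sqrt(5)) (x = sqrt(sqrt(5) + 9*8) = sqrt(sqrt(5) + 72) = sqrt(72 + sqrt(5)) ≈ 8.6160)
p(W, -2 + 4)*(x/q) = -16*sqrt(72 + sqrt(5))/(-165) = -16*sqrt(72 + sqrt(5))*(-1)/165 = -(-16)*sqrt(72 + sqrt(5))/165 = 16*sqrt(72 + sqrt(5))/165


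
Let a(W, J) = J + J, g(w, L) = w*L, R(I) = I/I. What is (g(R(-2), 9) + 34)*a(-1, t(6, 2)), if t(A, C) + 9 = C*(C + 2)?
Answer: -86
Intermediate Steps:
R(I) = 1
g(w, L) = L*w
t(A, C) = -9 + C*(2 + C) (t(A, C) = -9 + C*(C + 2) = -9 + C*(2 + C))
a(W, J) = 2*J
(g(R(-2), 9) + 34)*a(-1, t(6, 2)) = (9*1 + 34)*(2*(-9 + 2**2 + 2*2)) = (9 + 34)*(2*(-9 + 4 + 4)) = 43*(2*(-1)) = 43*(-2) = -86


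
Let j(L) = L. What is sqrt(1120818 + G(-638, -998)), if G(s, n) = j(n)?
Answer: 2*sqrt(279955) ≈ 1058.2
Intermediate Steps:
G(s, n) = n
sqrt(1120818 + G(-638, -998)) = sqrt(1120818 - 998) = sqrt(1119820) = 2*sqrt(279955)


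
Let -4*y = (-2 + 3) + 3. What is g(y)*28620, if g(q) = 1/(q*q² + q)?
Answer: -14310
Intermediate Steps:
y = -1 (y = -((-2 + 3) + 3)/4 = -(1 + 3)/4 = -¼*4 = -1)
g(q) = 1/(q + q³) (g(q) = 1/(q³ + q) = 1/(q + q³))
g(y)*28620 = 28620/(-1 + (-1)³) = 28620/(-1 - 1) = 28620/(-2) = -½*28620 = -14310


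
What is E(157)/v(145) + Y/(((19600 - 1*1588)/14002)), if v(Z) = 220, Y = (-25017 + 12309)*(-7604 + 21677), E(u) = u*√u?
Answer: -208676104614/1501 + 157*√157/220 ≈ -1.3902e+8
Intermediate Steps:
E(u) = u^(3/2)
Y = -178839684 (Y = -12708*14073 = -178839684)
E(157)/v(145) + Y/(((19600 - 1*1588)/14002)) = 157^(3/2)/220 - 178839684*14002/(19600 - 1*1588) = (157*√157)*(1/220) - 178839684*14002/(19600 - 1588) = 157*√157/220 - 178839684/(18012*(1/14002)) = 157*√157/220 - 178839684/9006/7001 = 157*√157/220 - 178839684*7001/9006 = 157*√157/220 - 208676104614/1501 = -208676104614/1501 + 157*√157/220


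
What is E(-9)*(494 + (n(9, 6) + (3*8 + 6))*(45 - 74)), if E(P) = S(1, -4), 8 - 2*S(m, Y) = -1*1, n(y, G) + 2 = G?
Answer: -2214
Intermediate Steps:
n(y, G) = -2 + G
S(m, Y) = 9/2 (S(m, Y) = 4 - (-1)/2 = 4 - 1/2*(-1) = 4 + 1/2 = 9/2)
E(P) = 9/2
E(-9)*(494 + (n(9, 6) + (3*8 + 6))*(45 - 74)) = 9*(494 + ((-2 + 6) + (3*8 + 6))*(45 - 74))/2 = 9*(494 + (4 + (24 + 6))*(-29))/2 = 9*(494 + (4 + 30)*(-29))/2 = 9*(494 + 34*(-29))/2 = 9*(494 - 986)/2 = (9/2)*(-492) = -2214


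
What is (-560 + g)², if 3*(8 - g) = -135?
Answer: 257049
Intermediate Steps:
g = 53 (g = 8 - ⅓*(-135) = 8 + 45 = 53)
(-560 + g)² = (-560 + 53)² = (-507)² = 257049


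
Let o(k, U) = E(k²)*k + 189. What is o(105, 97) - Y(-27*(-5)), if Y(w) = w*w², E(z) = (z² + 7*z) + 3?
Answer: 12768459129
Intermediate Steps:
E(z) = 3 + z² + 7*z
o(k, U) = 189 + k*(3 + k⁴ + 7*k²) (o(k, U) = (3 + (k²)² + 7*k²)*k + 189 = (3 + k⁴ + 7*k²)*k + 189 = k*(3 + k⁴ + 7*k²) + 189 = 189 + k*(3 + k⁴ + 7*k²))
Y(w) = w³
o(105, 97) - Y(-27*(-5)) = (189 + 105*(3 + 105⁴ + 7*105²)) - (-27*(-5))³ = (189 + 105*(3 + 121550625 + 7*11025)) - 1*135³ = (189 + 105*(3 + 121550625 + 77175)) - 1*2460375 = (189 + 105*121627803) - 2460375 = (189 + 12770919315) - 2460375 = 12770919504 - 2460375 = 12768459129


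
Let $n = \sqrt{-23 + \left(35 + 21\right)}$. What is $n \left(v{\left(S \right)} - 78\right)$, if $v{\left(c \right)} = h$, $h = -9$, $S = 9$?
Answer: $- 87 \sqrt{33} \approx -499.78$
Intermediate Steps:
$v{\left(c \right)} = -9$
$n = \sqrt{33}$ ($n = \sqrt{-23 + 56} = \sqrt{33} \approx 5.7446$)
$n \left(v{\left(S \right)} - 78\right) = \sqrt{33} \left(-9 - 78\right) = \sqrt{33} \left(-87\right) = - 87 \sqrt{33}$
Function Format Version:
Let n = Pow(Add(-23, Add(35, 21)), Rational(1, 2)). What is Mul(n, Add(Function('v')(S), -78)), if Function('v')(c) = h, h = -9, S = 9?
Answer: Mul(-87, Pow(33, Rational(1, 2))) ≈ -499.78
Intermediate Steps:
Function('v')(c) = -9
n = Pow(33, Rational(1, 2)) (n = Pow(Add(-23, 56), Rational(1, 2)) = Pow(33, Rational(1, 2)) ≈ 5.7446)
Mul(n, Add(Function('v')(S), -78)) = Mul(Pow(33, Rational(1, 2)), Add(-9, -78)) = Mul(Pow(33, Rational(1, 2)), -87) = Mul(-87, Pow(33, Rational(1, 2)))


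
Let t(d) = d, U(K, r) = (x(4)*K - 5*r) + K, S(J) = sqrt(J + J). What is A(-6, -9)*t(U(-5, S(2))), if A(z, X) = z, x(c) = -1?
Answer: 60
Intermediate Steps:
S(J) = sqrt(2)*sqrt(J) (S(J) = sqrt(2*J) = sqrt(2)*sqrt(J))
U(K, r) = -5*r (U(K, r) = (-K - 5*r) + K = -5*r)
A(-6, -9)*t(U(-5, S(2))) = -(-30)*sqrt(2)*sqrt(2) = -(-30)*2 = -6*(-10) = 60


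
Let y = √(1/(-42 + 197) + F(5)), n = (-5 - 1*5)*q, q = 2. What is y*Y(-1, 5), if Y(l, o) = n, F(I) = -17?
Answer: -4*I*√408270/31 ≈ -82.446*I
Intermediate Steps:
n = -20 (n = (-5 - 1*5)*2 = (-5 - 5)*2 = -10*2 = -20)
Y(l, o) = -20
y = I*√408270/155 (y = √(1/(-42 + 197) - 17) = √(1/155 - 17) = √(-2634/155) = I*√408270/155 ≈ 4.1223*I)
y*Y(-1, 5) = (I*√408270/155)*(-20) = -4*I*√408270/31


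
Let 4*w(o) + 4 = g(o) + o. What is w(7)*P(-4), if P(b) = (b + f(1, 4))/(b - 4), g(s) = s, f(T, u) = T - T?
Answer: 5/4 ≈ 1.2500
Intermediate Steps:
f(T, u) = 0
w(o) = -1 + o/2 (w(o) = -1 + (o + o)/4 = -1 + (2*o)/4 = -1 + o/2)
P(b) = b/(-4 + b) (P(b) = (b + 0)/(b - 4) = b/(-4 + b))
w(7)*P(-4) = (-1 + (½)*7)*(-4/(-4 - 4)) = (-1 + 7/2)*(-4/(-8)) = 5*(-4*(-⅛))/2 = (5/2)*(½) = 5/4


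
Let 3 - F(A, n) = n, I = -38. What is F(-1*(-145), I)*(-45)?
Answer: -1845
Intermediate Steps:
F(A, n) = 3 - n
F(-1*(-145), I)*(-45) = (3 - 1*(-38))*(-45) = (3 + 38)*(-45) = 41*(-45) = -1845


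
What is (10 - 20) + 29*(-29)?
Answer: -851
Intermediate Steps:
(10 - 20) + 29*(-29) = -10 - 841 = -851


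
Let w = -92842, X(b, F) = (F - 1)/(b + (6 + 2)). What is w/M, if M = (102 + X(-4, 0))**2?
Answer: -1485472/165649 ≈ -8.9676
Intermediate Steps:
X(b, F) = (-1 + F)/(8 + b) (X(b, F) = (-1 + F)/(b + 8) = (-1 + F)/(8 + b))
M = 165649/16 (M = (102 + (-1 + 0)/(8 - 4))**2 = (102 - 1/4)**2 = (407/4)**2 = 165649/16 ≈ 10353.)
w/M = -92842/165649/16 = -92842*16/165649 = -1485472/165649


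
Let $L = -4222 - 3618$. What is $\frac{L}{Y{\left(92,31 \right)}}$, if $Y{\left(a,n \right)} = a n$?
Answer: $- \frac{1960}{713} \approx -2.7489$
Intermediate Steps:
$L = -7840$
$\frac{L}{Y{\left(92,31 \right)}} = - \frac{7840}{92 \cdot 31} = - \frac{7840}{2852} = \left(-7840\right) \frac{1}{2852} = - \frac{1960}{713}$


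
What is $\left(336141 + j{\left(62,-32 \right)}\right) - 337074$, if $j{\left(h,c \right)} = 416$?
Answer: $-517$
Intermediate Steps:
$\left(336141 + j{\left(62,-32 \right)}\right) - 337074 = \left(336141 + 416\right) - 337074 = 336557 - 337074 = -517$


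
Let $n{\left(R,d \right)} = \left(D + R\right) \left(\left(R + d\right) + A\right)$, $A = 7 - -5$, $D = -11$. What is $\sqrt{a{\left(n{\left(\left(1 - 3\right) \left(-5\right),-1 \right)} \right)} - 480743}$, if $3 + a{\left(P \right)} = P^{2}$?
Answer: $i \sqrt{480305} \approx 693.04 i$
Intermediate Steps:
$A = 12$ ($A = 7 + 5 = 12$)
$n{\left(R,d \right)} = \left(-11 + R\right) \left(12 + R + d\right)$ ($n{\left(R,d \right)} = \left(-11 + R\right) \left(\left(R + d\right) + 12\right) = \left(-11 + R\right) \left(12 + R + d\right)$)
$a{\left(P \right)} = -3 + P^{2}$
$\sqrt{a{\left(n{\left(\left(1 - 3\right) \left(-5\right),-1 \right)} \right)} - 480743} = \sqrt{\left(-3 + \left(-132 + \left(1 - 3\right) \left(-5\right) + \left(\left(1 - 3\right) \left(-5\right)\right)^{2} - -11 + \left(1 - 3\right) \left(-5\right) \left(-1\right)\right)^{2}\right) - 480743} = \sqrt{\left(-3 + \left(-132 - -10 + \left(\left(-2\right) \left(-5\right)\right)^{2} + 11 + \left(-2\right) \left(-5\right) \left(-1\right)\right)^{2}\right) - 480743} = \sqrt{\left(-3 + \left(-132 + 10 + 10^{2} + 11 + 10 \left(-1\right)\right)^{2}\right) - 480743} = \sqrt{\left(-3 + \left(-132 + 10 + 100 + 11 - 10\right)^{2}\right) - 480743} = \sqrt{\left(-3 + \left(-21\right)^{2}\right) - 480743} = \sqrt{\left(-3 + 441\right) - 480743} = \sqrt{438 - 480743} = \sqrt{-480305} = i \sqrt{480305}$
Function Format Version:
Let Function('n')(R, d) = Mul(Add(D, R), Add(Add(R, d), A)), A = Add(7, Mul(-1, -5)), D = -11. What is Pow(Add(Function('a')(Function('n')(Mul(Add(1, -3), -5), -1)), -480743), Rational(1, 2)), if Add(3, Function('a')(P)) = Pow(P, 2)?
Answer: Mul(I, Pow(480305, Rational(1, 2))) ≈ Mul(693.04, I)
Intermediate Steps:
A = 12 (A = Add(7, 5) = 12)
Function('n')(R, d) = Mul(Add(-11, R), Add(12, R, d)) (Function('n')(R, d) = Mul(Add(-11, R), Add(Add(R, d), 12)) = Mul(Add(-11, R), Add(12, R, d)))
Function('a')(P) = Add(-3, Pow(P, 2))
Pow(Add(Function('a')(Function('n')(Mul(Add(1, -3), -5), -1)), -480743), Rational(1, 2)) = Pow(Add(Add(-3, Pow(Add(-132, Mul(Add(1, -3), -5), Pow(Mul(Add(1, -3), -5), 2), Mul(-11, -1), Mul(Mul(Add(1, -3), -5), -1)), 2)), -480743), Rational(1, 2)) = Pow(Add(Add(-3, Pow(Add(-132, Mul(-2, -5), Pow(Mul(-2, -5), 2), 11, Mul(Mul(-2, -5), -1)), 2)), -480743), Rational(1, 2)) = Pow(Add(Add(-3, Pow(Add(-132, 10, Pow(10, 2), 11, Mul(10, -1)), 2)), -480743), Rational(1, 2)) = Pow(Add(Add(-3, Pow(Add(-132, 10, 100, 11, -10), 2)), -480743), Rational(1, 2)) = Pow(Add(Add(-3, Pow(-21, 2)), -480743), Rational(1, 2)) = Pow(Add(Add(-3, 441), -480743), Rational(1, 2)) = Pow(Add(438, -480743), Rational(1, 2)) = Pow(-480305, Rational(1, 2)) = Mul(I, Pow(480305, Rational(1, 2)))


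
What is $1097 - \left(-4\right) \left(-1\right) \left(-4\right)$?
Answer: $1113$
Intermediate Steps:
$1097 - \left(-4\right) \left(-1\right) \left(-4\right) = 1097 - 4 \left(-4\right) = 1097 - -16 = 1097 + 16 = 1113$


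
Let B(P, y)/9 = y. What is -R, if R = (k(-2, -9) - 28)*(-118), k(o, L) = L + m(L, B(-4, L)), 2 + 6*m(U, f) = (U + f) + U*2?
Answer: -19588/3 ≈ -6529.3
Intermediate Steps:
B(P, y) = 9*y
m(U, f) = -⅓ + U/2 + f/6 (m(U, f) = -⅓ + ((U + f) + U*2)/6 = -⅓ + ((U + f) + 2*U)/6 = -⅓ + (f + 3*U)/6 = -⅓ + (U/2 + f/6) = -⅓ + U/2 + f/6)
k(o, L) = -⅓ + 3*L (k(o, L) = L + (-⅓ + L/2 + (9*L)/6) = L + (-⅓ + L/2 + 3*L/2) = L + (-⅓ + 2*L) = -⅓ + 3*L)
R = 19588/3 (R = ((-⅓ + 3*(-9)) - 28)*(-118) = ((-⅓ - 27) - 28)*(-118) = (-82/3 - 28)*(-118) = -166/3*(-118) = 19588/3 ≈ 6529.3)
-R = -1*19588/3 = -19588/3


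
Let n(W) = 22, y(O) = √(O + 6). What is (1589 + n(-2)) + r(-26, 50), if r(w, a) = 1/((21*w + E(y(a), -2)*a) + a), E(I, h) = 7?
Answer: 235205/146 ≈ 1611.0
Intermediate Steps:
y(O) = √(6 + O)
r(w, a) = 1/(8*a + 21*w) (r(w, a) = 1/((21*w + 7*a) + a) = 1/((7*a + 21*w) + a) = 1/(8*a + 21*w))
(1589 + n(-2)) + r(-26, 50) = (1589 + 22) + 1/(8*50 + 21*(-26)) = 1611 + 1/(400 - 546) = 1611 + 1/(-146) = 1611 - 1/146 = 235205/146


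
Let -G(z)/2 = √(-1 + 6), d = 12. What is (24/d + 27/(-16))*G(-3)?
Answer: -5*√5/8 ≈ -1.3975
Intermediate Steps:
G(z) = -2*√5 (G(z) = -2*√(-1 + 6) = -2*√5)
(24/d + 27/(-16))*G(-3) = (24/12 + 27/(-16))*(-2*√5) = (24*(1/12) + 27*(-1/16))*(-2*√5) = (2 - 27/16)*(-2*√5) = 5*(-2*√5)/16 = -5*√5/8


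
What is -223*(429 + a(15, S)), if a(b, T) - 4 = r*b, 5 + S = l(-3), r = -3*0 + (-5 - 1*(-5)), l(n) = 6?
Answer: -96559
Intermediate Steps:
r = 0 (r = 0 + (-5 + 5) = 0 + 0 = 0)
S = 1 (S = -5 + 6 = 1)
a(b, T) = 4 (a(b, T) = 4 + 0*b = 4 + 0 = 4)
-223*(429 + a(15, S)) = -223*(429 + 4) = -223*433 = -96559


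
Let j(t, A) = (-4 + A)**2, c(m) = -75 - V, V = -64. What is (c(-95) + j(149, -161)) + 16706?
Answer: 43920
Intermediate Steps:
c(m) = -11 (c(m) = -75 - 1*(-64) = -75 + 64 = -11)
(c(-95) + j(149, -161)) + 16706 = (-11 + (-4 - 161)**2) + 16706 = (-11 + (-165)**2) + 16706 = (-11 + 27225) + 16706 = 27214 + 16706 = 43920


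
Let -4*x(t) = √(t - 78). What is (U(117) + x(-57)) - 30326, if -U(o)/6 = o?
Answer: -31028 - 3*I*√15/4 ≈ -31028.0 - 2.9047*I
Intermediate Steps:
x(t) = -√(-78 + t)/4 (x(t) = -√(t - 78)/4 = -√(-78 + t)/4)
U(o) = -6*o
(U(117) + x(-57)) - 30326 = (-6*117 - √(-78 - 57)/4) - 30326 = (-702 - 3*I*√15/4) - 30326 = -31028 - 3*I*√15/4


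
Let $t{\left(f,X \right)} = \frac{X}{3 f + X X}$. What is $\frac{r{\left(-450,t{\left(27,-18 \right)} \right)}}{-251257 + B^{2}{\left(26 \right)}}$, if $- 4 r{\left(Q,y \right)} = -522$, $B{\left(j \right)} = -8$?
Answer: $- \frac{87}{167462} \approx -0.00051952$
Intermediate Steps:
$t{\left(f,X \right)} = \frac{X}{X^{2} + 3 f}$ ($t{\left(f,X \right)} = \frac{X}{3 f + X^{2}} = \frac{X}{X^{2} + 3 f}$)
$r{\left(Q,y \right)} = \frac{261}{2}$ ($r{\left(Q,y \right)} = \left(- \frac{1}{4}\right) \left(-522\right) = \frac{261}{2}$)
$\frac{r{\left(-450,t{\left(27,-18 \right)} \right)}}{-251257 + B^{2}{\left(26 \right)}} = \frac{261}{2 \left(-251257 + \left(-8\right)^{2}\right)} = \frac{261}{2 \left(-251257 + 64\right)} = \frac{261}{2 \left(-251193\right)} = \frac{261}{2} \left(- \frac{1}{251193}\right) = - \frac{87}{167462}$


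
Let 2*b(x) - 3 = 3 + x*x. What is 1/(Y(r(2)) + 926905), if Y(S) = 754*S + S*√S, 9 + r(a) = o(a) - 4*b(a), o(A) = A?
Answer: I/(81*√3 + 906547*I) ≈ 1.1031e-6 + 1.7071e-10*I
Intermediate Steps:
b(x) = 3 + x²/2 (b(x) = 3/2 + (3 + x*x)/2 = 3/2 + (3 + x²)/2 = 3/2 + (3/2 + x²/2) = 3 + x²/2)
r(a) = -21 + a - 2*a² (r(a) = -9 + (a - 4*(3 + a²/2)) = -9 + (a + (-12 - 2*a²)) = -9 + (-12 + a - 2*a²) = -21 + a - 2*a²)
Y(S) = S^(3/2) + 754*S (Y(S) = 754*S + S^(3/2) = S^(3/2) + 754*S)
1/(Y(r(2)) + 926905) = 1/(((-21 + 2 - 2*2²)^(3/2) + 754*(-21 + 2 - 2*2²)) + 926905) = 1/(((-21 + 2 - 2*4)^(3/2) + 754*(-21 + 2 - 2*4)) + 926905) = 1/(((-21 + 2 - 8)^(3/2) + 754*(-21 + 2 - 8)) + 926905) = 1/(((-27)^(3/2) + 754*(-27)) + 926905) = 1/((-81*I*√3 - 20358) + 926905) = 1/((-20358 - 81*I*√3) + 926905) = 1/(906547 - 81*I*√3)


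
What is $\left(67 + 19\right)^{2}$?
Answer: $7396$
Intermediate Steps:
$\left(67 + 19\right)^{2} = 86^{2} = 7396$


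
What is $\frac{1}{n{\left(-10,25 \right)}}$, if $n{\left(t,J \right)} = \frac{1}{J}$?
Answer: $25$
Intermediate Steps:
$\frac{1}{n{\left(-10,25 \right)}} = \frac{1}{\frac{1}{25}} = 25$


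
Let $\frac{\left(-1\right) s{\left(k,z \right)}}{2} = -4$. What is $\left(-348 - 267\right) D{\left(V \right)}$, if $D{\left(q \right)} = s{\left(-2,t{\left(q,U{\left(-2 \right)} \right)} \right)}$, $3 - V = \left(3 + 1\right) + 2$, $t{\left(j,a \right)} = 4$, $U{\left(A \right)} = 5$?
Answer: $-4920$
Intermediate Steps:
$s{\left(k,z \right)} = 8$ ($s{\left(k,z \right)} = \left(-2\right) \left(-4\right) = 8$)
$V = -3$ ($V = 3 - \left(\left(3 + 1\right) + 2\right) = 3 - \left(4 + 2\right) = 3 - 6 = -3$)
$D{\left(q \right)} = 8$
$\left(-348 - 267\right) D{\left(V \right)} = \left(-348 - 267\right) 8 = \left(-615\right) 8 = -4920$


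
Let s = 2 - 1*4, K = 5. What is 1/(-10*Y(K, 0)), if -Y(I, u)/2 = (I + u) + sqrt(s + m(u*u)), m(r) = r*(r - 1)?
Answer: 1/108 - I*sqrt(2)/540 ≈ 0.0092593 - 0.0026189*I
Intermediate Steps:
m(r) = r*(-1 + r)
s = -2 (s = 2 - 4 = -2)
Y(I, u) = -2*I - 2*u - 2*sqrt(-2 + u**2*(-1 + u**2)) (Y(I, u) = -2*((I + u) + sqrt(-2 + (u*u)*(-1 + u*u))) = -2*((I + u) + sqrt(-2 + u**2*(-1 + u**2))) = -2*(I + u + sqrt(-2 + u**2*(-1 + u**2))) = -2*I - 2*u - 2*sqrt(-2 + u**2*(-1 + u**2)))
1/(-10*Y(K, 0)) = 1/(-10*(-2*5 - 2*0 - 2*sqrt(-2 + 0**4 - 1*0**2))) = 1/(-10*(-10 + 0 - 2*sqrt(-2 + 0 - 1*0))) = 1/(-10*(-10 + 0 - 2*sqrt(-2 + 0 + 0))) = 1/(-10*(-10 + 0 - 2*I*sqrt(2))) = 1/(-10*(-10 - 2*I*sqrt(2))) = 1/(100 + 20*I*sqrt(2))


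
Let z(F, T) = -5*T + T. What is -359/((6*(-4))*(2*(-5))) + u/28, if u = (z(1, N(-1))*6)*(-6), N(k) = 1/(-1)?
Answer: -11153/1680 ≈ -6.6387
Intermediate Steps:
N(k) = -1 (N(k) = 1*(-1) = -1)
z(F, T) = -4*T
u = -144 (u = (-4*(-1)*6)*(-6) = (4*6)*(-6) = 24*(-6) = -144)
-359/((6*(-4))*(2*(-5))) + u/28 = -359/((6*(-4))*(2*(-5))) - 144/28 = -359/((-24*(-10))) - 144*1/28 = -359/240 - 36/7 = -11153/1680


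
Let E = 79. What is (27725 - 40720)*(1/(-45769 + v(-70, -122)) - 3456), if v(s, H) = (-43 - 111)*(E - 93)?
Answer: 1958691244355/43613 ≈ 4.4911e+7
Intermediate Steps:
v(s, H) = 2156 (v(s, H) = (-43 - 111)*(79 - 93) = -154*(-14) = 2156)
(27725 - 40720)*(1/(-45769 + v(-70, -122)) - 3456) = (27725 - 40720)*(1/(-45769 + 2156) - 3456) = -12995*(1/(-43613) - 3456) = -12995*(-1/43613 - 3456) = -12995*(-150726529/43613) = 1958691244355/43613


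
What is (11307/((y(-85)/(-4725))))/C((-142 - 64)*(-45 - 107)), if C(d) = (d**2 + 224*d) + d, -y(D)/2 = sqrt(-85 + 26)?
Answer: -53425575*I*sqrt(59)/116523412192 ≈ -0.0035218*I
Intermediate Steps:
y(D) = -2*I*sqrt(59) (y(D) = -2*sqrt(-85 + 26) = -2*I*sqrt(59))
C(d) = d**2 + 225*d
(11307/((y(-85)/(-4725))))/C((-142 - 64)*(-45 - 107)) = (11307/((-2*I*sqrt(59)/(-4725))))/((((-142 - 64)*(-45 - 107))*(225 + (-142 - 64)*(-45 - 107)))) = (11307/((-2*I*sqrt(59)*(-1/4725))))/(((-206*(-152))*(225 - 206*(-152)))) = (11307/((2*I*sqrt(59)/4725)))/((31312*(225 + 31312))) = (11307*(-4725*I*sqrt(59)/118))/((31312*31537)) = -53425575*I*sqrt(59)/118/987486544 = -53425575*I*sqrt(59)/118*(1/987486544) = -53425575*I*sqrt(59)/116523412192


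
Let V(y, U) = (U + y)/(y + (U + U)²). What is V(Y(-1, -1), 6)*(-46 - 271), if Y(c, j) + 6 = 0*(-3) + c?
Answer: 317/137 ≈ 2.3139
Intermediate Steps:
Y(c, j) = -6 + c (Y(c, j) = -6 + (0*(-3) + c) = -6 + (0 + c) = -6 + c)
V(y, U) = (U + y)/(y + 4*U²) (V(y, U) = (U + y)/(y + (2*U)²) = (U + y)/(y + 4*U²))
V(Y(-1, -1), 6)*(-46 - 271) = ((6 + (-6 - 1))/((-6 - 1) + 4*6²))*(-46 - 271) = ((6 - 7)/(-7 + 4*36))*(-317) = (-1/(-7 + 144))*(-317) = (-1/137)*(-317) = ((1/137)*(-1))*(-317) = -1/137*(-317) = 317/137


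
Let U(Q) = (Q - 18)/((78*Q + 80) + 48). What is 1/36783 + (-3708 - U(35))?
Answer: -389807140765/105125814 ≈ -3708.0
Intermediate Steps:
U(Q) = (-18 + Q)/(128 + 78*Q) (U(Q) = (-18 + Q)/((80 + 78*Q) + 48) = (-18 + Q)/(128 + 78*Q))
1/36783 + (-3708 - U(35)) = 1/36783 + (-3708 - (-18 + 35)/(2*(64 + 39*35))) = 1/36783 + (-3708 - 17/(2*(64 + 1365))) = 1/36783 + (-3708 - 17/(2*1429)) = 1/36783 + (-3708 - 1*17/2858) = 1/36783 + (-3708 - 17/2858) = 1/36783 - 10597481/2858 = -389807140765/105125814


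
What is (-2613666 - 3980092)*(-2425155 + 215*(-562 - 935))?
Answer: 18113119163580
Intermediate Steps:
(-2613666 - 3980092)*(-2425155 + 215*(-562 - 935)) = -6593758*(-2425155 + 215*(-1497)) = -6593758*(-2425155 - 321855) = -6593758*(-2747010) = 18113119163580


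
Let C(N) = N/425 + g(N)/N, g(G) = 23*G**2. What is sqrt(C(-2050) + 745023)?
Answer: sqrt(201683903)/17 ≈ 835.38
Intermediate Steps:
C(N) = 9776*N/425 (C(N) = N/425 + (23*N**2)/N = N*(1/425) + 23*N = N/425 + 23*N = 9776*N/425)
sqrt(C(-2050) + 745023) = sqrt((9776/425)*(-2050) + 745023) = sqrt(-801632/17 + 745023) = sqrt(11863759/17) = sqrt(201683903)/17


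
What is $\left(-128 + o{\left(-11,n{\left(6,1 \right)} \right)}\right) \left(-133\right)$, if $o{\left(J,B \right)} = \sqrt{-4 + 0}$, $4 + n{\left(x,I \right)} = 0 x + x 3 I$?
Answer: $17024 - 266 i \approx 17024.0 - 266.0 i$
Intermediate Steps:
$n{\left(x,I \right)} = -4 + 3 I x$ ($n{\left(x,I \right)} = -4 + \left(0 x + x 3 I\right) = -4 + \left(0 + 3 x I\right) = -4 + \left(0 + 3 I x\right) = -4 + 3 I x$)
$o{\left(J,B \right)} = 2 i$ ($o{\left(J,B \right)} = \sqrt{-4} = 2 i$)
$\left(-128 + o{\left(-11,n{\left(6,1 \right)} \right)}\right) \left(-133\right) = \left(-128 + 2 i\right) \left(-133\right) = 17024 - 266 i$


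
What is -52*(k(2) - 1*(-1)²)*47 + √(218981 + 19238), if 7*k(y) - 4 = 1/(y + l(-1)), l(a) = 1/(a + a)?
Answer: 2444/3 + √238219 ≈ 1302.7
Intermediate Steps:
l(a) = 1/(2*a)
k(y) = 4/7 + 1/(7*(-½ + y)) (k(y) = 4/7 + 1/(7*(y + (½)/(-1))) = 4/7 + 1/(7*(y + (½)*(-1))) = 4/7 + 1/(7*(y - ½)) = 4/7 + 1/(7*(-½ + y)))
-52*(k(2) - 1*(-1)²)*47 + √(218981 + 19238) = -52*(2*(-1 + 4*2)/(7*(-1 + 2*2)) - 1*(-1)²)*47 + √(218981 + 19238) = -52*(2*(-1 + 8)/(7*(-1 + 4)) - 1*1)*47 + √238219 = -52*((2/7)*7/3 - 1)*47 + √238219 = -52*((2/7)*(⅓)*7 - 1)*47 + √238219 = -52*(⅔ - 1)*47 + √238219 = -52*(-⅓)*47 + √238219 = (52/3)*47 + √238219 = 2444/3 + √238219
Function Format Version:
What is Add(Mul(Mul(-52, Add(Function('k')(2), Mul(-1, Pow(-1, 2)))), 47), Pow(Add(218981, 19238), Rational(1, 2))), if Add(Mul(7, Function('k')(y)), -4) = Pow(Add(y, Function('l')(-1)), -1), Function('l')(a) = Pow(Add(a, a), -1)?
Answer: Add(Rational(2444, 3), Pow(238219, Rational(1, 2))) ≈ 1302.7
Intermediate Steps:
Function('l')(a) = Mul(Rational(1, 2), Pow(a, -1)) (Function('l')(a) = Pow(Mul(2, a), -1) = Mul(Rational(1, 2), Pow(a, -1)))
Function('k')(y) = Add(Rational(4, 7), Mul(Rational(1, 7), Pow(Add(Rational(-1, 2), y), -1))) (Function('k')(y) = Add(Rational(4, 7), Mul(Rational(1, 7), Pow(Add(y, Mul(Rational(1, 2), Pow(-1, -1))), -1))) = Add(Rational(4, 7), Mul(Rational(1, 7), Pow(Add(y, Mul(Rational(1, 2), -1)), -1))) = Add(Rational(4, 7), Mul(Rational(1, 7), Pow(Add(y, Rational(-1, 2)), -1))) = Add(Rational(4, 7), Mul(Rational(1, 7), Pow(Add(Rational(-1, 2), y), -1))))
Add(Mul(Mul(-52, Add(Function('k')(2), Mul(-1, Pow(-1, 2)))), 47), Pow(Add(218981, 19238), Rational(1, 2))) = Add(Mul(Mul(-52, Add(Mul(Rational(2, 7), Pow(Add(-1, Mul(2, 2)), -1), Add(-1, Mul(4, 2))), Mul(-1, Pow(-1, 2)))), 47), Pow(Add(218981, 19238), Rational(1, 2))) = Add(Mul(Mul(-52, Add(Mul(Rational(2, 7), Pow(Add(-1, 4), -1), Add(-1, 8)), Mul(-1, 1))), 47), Pow(238219, Rational(1, 2))) = Add(Mul(Mul(-52, Add(Mul(Rational(2, 7), Pow(3, -1), 7), -1)), 47), Pow(238219, Rational(1, 2))) = Add(Mul(Mul(-52, Add(Mul(Rational(2, 7), Rational(1, 3), 7), -1)), 47), Pow(238219, Rational(1, 2))) = Add(Mul(Mul(-52, Add(Rational(2, 3), -1)), 47), Pow(238219, Rational(1, 2))) = Add(Mul(Mul(-52, Rational(-1, 3)), 47), Pow(238219, Rational(1, 2))) = Add(Mul(Rational(52, 3), 47), Pow(238219, Rational(1, 2))) = Add(Rational(2444, 3), Pow(238219, Rational(1, 2)))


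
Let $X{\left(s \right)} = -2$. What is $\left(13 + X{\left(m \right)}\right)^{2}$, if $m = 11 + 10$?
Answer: $121$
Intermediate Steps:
$m = 21$
$\left(13 + X{\left(m \right)}\right)^{2} = \left(13 - 2\right)^{2} = 11^{2} = 121$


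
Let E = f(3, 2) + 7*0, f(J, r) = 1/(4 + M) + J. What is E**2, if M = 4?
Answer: 625/64 ≈ 9.7656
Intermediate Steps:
f(J, r) = 1/8 + J (f(J, r) = 1/(4 + 4) + J = 1/8 + J)
E = 25/8 (E = (1/8 + 3) + 7*0 = 25/8 + 0 = 25/8 ≈ 3.1250)
E**2 = (25/8)**2 = 625/64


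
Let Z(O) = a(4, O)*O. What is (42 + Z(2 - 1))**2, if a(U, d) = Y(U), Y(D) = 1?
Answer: 1849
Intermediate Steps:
a(U, d) = 1
Z(O) = O (Z(O) = 1*O = O)
(42 + Z(2 - 1))**2 = (42 + (2 - 1))**2 = (42 + 1)**2 = 43**2 = 1849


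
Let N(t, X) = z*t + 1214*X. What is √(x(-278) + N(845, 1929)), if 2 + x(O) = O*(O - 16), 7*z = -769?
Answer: √114204629/7 ≈ 1526.7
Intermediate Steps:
z = -769/7 (z = (⅐)*(-769) = -769/7 ≈ -109.86)
N(t, X) = 1214*X - 769*t/7 (N(t, X) = -769*t/7 + 1214*X = 1214*X - 769*t/7)
x(O) = -2 + O*(-16 + O) (x(O) = -2 + O*(O - 16) = -2 + O*(-16 + O))
√(x(-278) + N(845, 1929)) = √((-2 + (-278)² - 16*(-278)) + (1214*1929 - 769/7*845)) = √((-2 + 77284 + 4448) + (2341806 - 649805/7)) = √(81730 + 15742837/7) = √(16314947/7) = √114204629/7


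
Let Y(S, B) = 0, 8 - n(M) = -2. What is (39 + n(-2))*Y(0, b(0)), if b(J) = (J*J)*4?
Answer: 0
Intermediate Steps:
b(J) = 4*J**2 (b(J) = J**2*4 = 4*J**2)
n(M) = 10 (n(M) = 8 - 1*(-2) = 8 + 2 = 10)
(39 + n(-2))*Y(0, b(0)) = (39 + 10)*0 = 49*0 = 0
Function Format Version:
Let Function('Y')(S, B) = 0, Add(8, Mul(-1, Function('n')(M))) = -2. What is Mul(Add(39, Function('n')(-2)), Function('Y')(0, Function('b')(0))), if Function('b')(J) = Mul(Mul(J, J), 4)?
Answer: 0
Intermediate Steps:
Function('b')(J) = Mul(4, Pow(J, 2)) (Function('b')(J) = Mul(Pow(J, 2), 4) = Mul(4, Pow(J, 2)))
Function('n')(M) = 10 (Function('n')(M) = Add(8, Mul(-1, -2)) = Add(8, 2) = 10)
Mul(Add(39, Function('n')(-2)), Function('Y')(0, Function('b')(0))) = Mul(Add(39, 10), 0) = Mul(49, 0) = 0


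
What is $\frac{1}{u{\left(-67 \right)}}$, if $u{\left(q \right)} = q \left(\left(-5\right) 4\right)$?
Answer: $\frac{1}{1340} \approx 0.00074627$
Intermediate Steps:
$u{\left(q \right)} = - 20 q$ ($u{\left(q \right)} = q \left(-20\right) = - 20 q$)
$\frac{1}{u{\left(-67 \right)}} = \frac{1}{\left(-20\right) \left(-67\right)} = \frac{1}{1340}$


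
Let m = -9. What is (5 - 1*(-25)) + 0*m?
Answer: 30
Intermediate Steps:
(5 - 1*(-25)) + 0*m = (5 - 1*(-25)) + 0*(-9) = (5 + 25) + 0 = 30 + 0 = 30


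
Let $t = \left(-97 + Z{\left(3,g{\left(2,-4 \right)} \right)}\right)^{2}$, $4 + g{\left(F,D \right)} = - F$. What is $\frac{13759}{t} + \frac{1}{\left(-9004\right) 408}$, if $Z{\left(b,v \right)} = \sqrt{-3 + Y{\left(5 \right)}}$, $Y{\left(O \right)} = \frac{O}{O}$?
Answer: $\frac{- 194 \sqrt{2} + 50545493281 i}{3673632 \left(194 \sqrt{2} + 9407 i\right)} \approx 1.4614 + 0.042622 i$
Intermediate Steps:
$g{\left(F,D \right)} = -4 - F$
$Y{\left(O \right)} = 1$
$Z{\left(b,v \right)} = i \sqrt{2}$ ($Z{\left(b,v \right)} = \sqrt{-3 + 1} = \sqrt{-2} = i \sqrt{2}$)
$t = \left(-97 + i \sqrt{2}\right)^{2} \approx 9407.0 - 274.36 i$
$\frac{13759}{t} + \frac{1}{\left(-9004\right) 408} = \frac{13759}{\left(97 - i \sqrt{2}\right)^{2}} + \frac{1}{\left(-9004\right) 408} = \frac{13759}{\left(97 - i \sqrt{2}\right)^{2}} - \frac{1}{3673632} = - \frac{1}{3673632} + \frac{13759}{\left(97 - i \sqrt{2}\right)^{2}}$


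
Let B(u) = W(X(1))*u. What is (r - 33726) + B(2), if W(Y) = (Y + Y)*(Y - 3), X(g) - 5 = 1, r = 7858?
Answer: -25796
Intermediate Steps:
X(g) = 6 (X(g) = 5 + 1 = 6)
W(Y) = 2*Y*(-3 + Y) (W(Y) = (2*Y)*(-3 + Y) = 2*Y*(-3 + Y))
B(u) = 36*u (B(u) = (2*6*(-3 + 6))*u = (2*6*3)*u = 36*u)
(r - 33726) + B(2) = (7858 - 33726) + 36*2 = -25868 + 72 = -25796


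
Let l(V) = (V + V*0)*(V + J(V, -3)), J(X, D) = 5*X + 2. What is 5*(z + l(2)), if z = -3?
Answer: 125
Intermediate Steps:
J(X, D) = 2 + 5*X
l(V) = V*(2 + 6*V) (l(V) = (V + V*0)*(V + (2 + 5*V)) = (V + 0)*(2 + 6*V) = V*(2 + 6*V))
5*(z + l(2)) = 5*(-3 + 2*2*(1 + 3*2)) = 5*(-3 + 2*2*(1 + 6)) = 5*(-3 + 2*2*7) = 5*(-3 + 28) = 5*25 = 125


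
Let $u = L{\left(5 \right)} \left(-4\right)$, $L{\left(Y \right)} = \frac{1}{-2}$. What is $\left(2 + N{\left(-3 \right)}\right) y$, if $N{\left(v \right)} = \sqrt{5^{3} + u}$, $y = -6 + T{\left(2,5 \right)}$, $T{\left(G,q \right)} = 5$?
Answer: $-2 - \sqrt{127} \approx -13.269$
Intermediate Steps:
$L{\left(Y \right)} = - \frac{1}{2}$
$u = 2$ ($u = \left(- \frac{1}{2}\right) \left(-4\right) = 2$)
$y = -1$ ($y = -6 + 5 = -1$)
$N{\left(v \right)} = \sqrt{127}$ ($N{\left(v \right)} = \sqrt{5^{3} + 2} = \sqrt{125 + 2} = \sqrt{127}$)
$\left(2 + N{\left(-3 \right)}\right) y = \left(2 + \sqrt{127}\right) \left(-1\right) = -2 - \sqrt{127}$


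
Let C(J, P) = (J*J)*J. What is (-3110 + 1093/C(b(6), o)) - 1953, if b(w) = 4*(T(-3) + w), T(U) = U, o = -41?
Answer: -8747771/1728 ≈ -5062.4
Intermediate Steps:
b(w) = -12 + 4*w (b(w) = 4*(-3 + w) = -12 + 4*w)
C(J, P) = J³ (C(J, P) = J²*J = J³)
(-3110 + 1093/C(b(6), o)) - 1953 = (-3110 + 1093/((-12 + 4*6)³)) - 1953 = (-3110 + 1093/((-12 + 24)³)) - 1953 = (-3110 + 1093/(12³)) - 1953 = (-3110 + 1093/1728) - 1953 = -5372987/1728 - 1953 = -8747771/1728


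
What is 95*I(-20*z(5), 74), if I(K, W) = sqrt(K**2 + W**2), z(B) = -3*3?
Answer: 190*sqrt(9469) ≈ 18489.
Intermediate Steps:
z(B) = -9
95*I(-20*z(5), 74) = 95*sqrt((-20*(-9))**2 + 74**2) = 95*sqrt(180**2 + 5476) = 95*sqrt(32400 + 5476) = 95*sqrt(37876) = 95*(2*sqrt(9469)) = 190*sqrt(9469)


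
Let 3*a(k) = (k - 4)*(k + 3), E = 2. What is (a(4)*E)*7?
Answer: 0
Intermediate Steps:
a(k) = (-4 + k)*(3 + k)/3 (a(k) = ((k - 4)*(k + 3))/3 = ((-4 + k)*(3 + k))/3 = (-4 + k)*(3 + k)/3)
(a(4)*E)*7 = ((-4 - ⅓*4 + (⅓)*4²)*2)*7 = ((-4 - 4/3 + (⅓)*16)*2)*7 = ((-4 - 4/3 + 16/3)*2)*7 = (0*2)*7 = 0*7 = 0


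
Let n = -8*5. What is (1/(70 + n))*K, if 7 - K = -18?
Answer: 5/6 ≈ 0.83333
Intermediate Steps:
K = 25 (K = 7 - 1*(-18) = 7 + 18 = 25)
n = -40
(1/(70 + n))*K = (1/(70 - 40))*25 = (1/30)*25 = 5/6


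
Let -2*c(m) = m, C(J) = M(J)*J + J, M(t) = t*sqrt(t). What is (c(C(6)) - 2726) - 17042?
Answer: -19771 - 18*sqrt(6) ≈ -19815.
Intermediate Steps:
M(t) = t**(3/2)
C(J) = J + J**(5/2) (C(J) = J**(3/2)*J + J = J**(5/2) + J = J + J**(5/2))
c(m) = -m/2
(c(C(6)) - 2726) - 17042 = (-(6 + 6**(5/2))/2 - 2726) - 17042 = (-(6 + 36*sqrt(6))/2 - 2726) - 17042 = ((-3 - 18*sqrt(6)) - 2726) - 17042 = (-2729 - 18*sqrt(6)) - 17042 = -19771 - 18*sqrt(6)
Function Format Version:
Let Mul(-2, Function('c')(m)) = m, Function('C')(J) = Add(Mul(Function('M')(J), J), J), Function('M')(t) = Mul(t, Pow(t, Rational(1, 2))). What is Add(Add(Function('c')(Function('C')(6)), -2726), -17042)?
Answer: Add(-19771, Mul(-18, Pow(6, Rational(1, 2)))) ≈ -19815.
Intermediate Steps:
Function('M')(t) = Pow(t, Rational(3, 2))
Function('C')(J) = Add(J, Pow(J, Rational(5, 2))) (Function('C')(J) = Add(Mul(Pow(J, Rational(3, 2)), J), J) = Add(Pow(J, Rational(5, 2)), J) = Add(J, Pow(J, Rational(5, 2))))
Function('c')(m) = Mul(Rational(-1, 2), m)
Add(Add(Function('c')(Function('C')(6)), -2726), -17042) = Add(Add(Mul(Rational(-1, 2), Add(6, Pow(6, Rational(5, 2)))), -2726), -17042) = Add(Add(Mul(Rational(-1, 2), Add(6, Mul(36, Pow(6, Rational(1, 2))))), -2726), -17042) = Add(Add(Add(-3, Mul(-18, Pow(6, Rational(1, 2)))), -2726), -17042) = Add(Add(-2729, Mul(-18, Pow(6, Rational(1, 2)))), -17042) = Add(-19771, Mul(-18, Pow(6, Rational(1, 2))))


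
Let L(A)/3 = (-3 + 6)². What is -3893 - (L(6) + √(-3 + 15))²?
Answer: -4634 - 108*√3 ≈ -4821.1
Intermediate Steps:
L(A) = 27 (L(A) = 3*(-3 + 6)² = 3*3² = 3*9 = 27)
-3893 - (L(6) + √(-3 + 15))² = -3893 - (27 + √(-3 + 15))² = -3893 - (27 + √12)² = -3893 - (27 + 2*√3)²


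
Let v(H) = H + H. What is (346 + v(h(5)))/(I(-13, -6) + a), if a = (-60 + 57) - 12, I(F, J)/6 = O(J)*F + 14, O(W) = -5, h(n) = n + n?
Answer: 122/153 ≈ 0.79739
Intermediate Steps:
h(n) = 2*n
v(H) = 2*H
I(F, J) = 84 - 30*F (I(F, J) = 6*(-5*F + 14) = 6*(14 - 5*F) = 84 - 30*F)
a = -15 (a = -3 - 12 = -15)
(346 + v(h(5)))/(I(-13, -6) + a) = (346 + 2*(2*5))/((84 - 30*(-13)) - 15) = (346 + 2*10)/((84 + 390) - 15) = (346 + 20)/(474 - 15) = 366/459 = 366*(1/459) = 122/153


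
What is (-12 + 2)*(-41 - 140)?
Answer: 1810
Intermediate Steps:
(-12 + 2)*(-41 - 140) = -10*(-181) = 1810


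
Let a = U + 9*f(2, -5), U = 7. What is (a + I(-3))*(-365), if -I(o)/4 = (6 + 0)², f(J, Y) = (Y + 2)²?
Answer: 20440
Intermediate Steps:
f(J, Y) = (2 + Y)²
I(o) = -144 (I(o) = -4*(6 + 0)² = -4*6² = -4*36 = -144)
a = 88 (a = 7 + 9*(2 - 5)² = 7 + 9*(-3)² = 7 + 9*9 = 7 + 81 = 88)
(a + I(-3))*(-365) = (88 - 144)*(-365) = -56*(-365) = 20440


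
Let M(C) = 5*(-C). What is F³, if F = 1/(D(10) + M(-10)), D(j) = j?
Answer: 1/216000 ≈ 4.6296e-6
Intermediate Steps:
M(C) = -5*C
F = 1/60 (F = 1/(10 - 5*(-10)) = 1/(10 + 50) = 1/60 ≈ 0.016667)
F³ = (1/60)³ = 1/216000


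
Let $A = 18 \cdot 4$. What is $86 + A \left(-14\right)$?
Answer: $-922$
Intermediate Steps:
$A = 72$
$86 + A \left(-14\right) = 86 + 72 \left(-14\right) = 86 - 1008 = -922$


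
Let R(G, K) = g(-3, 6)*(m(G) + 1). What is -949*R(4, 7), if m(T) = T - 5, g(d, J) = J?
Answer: 0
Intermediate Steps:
m(T) = -5 + T
R(G, K) = -24 + 6*G (R(G, K) = 6*((-5 + G) + 1) = 6*(-4 + G) = -24 + 6*G)
-949*R(4, 7) = -949*(-24 + 6*4) = -949*(-24 + 24) = -949*0 = 0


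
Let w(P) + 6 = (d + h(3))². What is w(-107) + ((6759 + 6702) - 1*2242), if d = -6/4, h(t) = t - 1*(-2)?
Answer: 44901/4 ≈ 11225.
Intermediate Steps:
h(t) = 2 + t (h(t) = t + 2 = 2 + t)
d = -3/2 (d = -6*¼ = -3/2 ≈ -1.5000)
w(P) = 25/4 (w(P) = -6 + (-3/2 + (2 + 3))² = -6 + (-3/2 + 5)² = -6 + (7/2)² = -6 + 49/4 = 25/4)
w(-107) + ((6759 + 6702) - 1*2242) = 25/4 + ((6759 + 6702) - 1*2242) = 25/4 + (13461 - 2242) = 25/4 + 11219 = 44901/4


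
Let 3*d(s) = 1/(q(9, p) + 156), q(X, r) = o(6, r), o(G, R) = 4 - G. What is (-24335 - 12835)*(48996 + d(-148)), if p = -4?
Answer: -20032995405/11 ≈ -1.8212e+9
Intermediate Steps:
q(X, r) = -2 (q(X, r) = 4 - 1*6 = 4 - 6 = -2)
d(s) = 1/462 (d(s) = 1/(3*(-2 + 156)) = (⅓)/154 = (⅓)*(1/154) = 1/462)
(-24335 - 12835)*(48996 + d(-148)) = (-24335 - 12835)*(48996 + 1/462) = -37170*22636153/462 = -20032995405/11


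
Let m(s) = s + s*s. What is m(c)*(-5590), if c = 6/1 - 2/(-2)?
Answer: -313040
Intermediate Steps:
c = 7 (c = 6*1 - 2*(-½) = 6 + 1 = 7)
m(s) = s + s²
m(c)*(-5590) = (7*(1 + 7))*(-5590) = (7*8)*(-5590) = 56*(-5590) = -313040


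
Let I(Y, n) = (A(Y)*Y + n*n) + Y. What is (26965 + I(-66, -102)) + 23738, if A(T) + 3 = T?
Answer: 65595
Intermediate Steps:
A(T) = -3 + T
I(Y, n) = Y + n**2 + Y*(-3 + Y) (I(Y, n) = ((-3 + Y)*Y + n*n) + Y = (Y*(-3 + Y) + n**2) + Y = (n**2 + Y*(-3 + Y)) + Y = Y + n**2 + Y*(-3 + Y))
(26965 + I(-66, -102)) + 23738 = (26965 + (-66 + (-102)**2 - 66*(-3 - 66))) + 23738 = (26965 + (-66 + 10404 - 66*(-69))) + 23738 = (26965 + (-66 + 10404 + 4554)) + 23738 = (26965 + 14892) + 23738 = 41857 + 23738 = 65595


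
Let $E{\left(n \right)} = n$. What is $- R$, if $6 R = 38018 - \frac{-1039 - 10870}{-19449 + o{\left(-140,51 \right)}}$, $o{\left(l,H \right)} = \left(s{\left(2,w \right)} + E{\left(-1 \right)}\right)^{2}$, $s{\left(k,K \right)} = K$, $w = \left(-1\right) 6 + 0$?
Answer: $- \frac{737537291}{116400} \approx -6336.2$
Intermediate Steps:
$w = -6$ ($w = -6 + 0 = -6$)
$o{\left(l,H \right)} = 49$ ($o{\left(l,H \right)} = \left(-6 - 1\right)^{2} = \left(-7\right)^{2} = 49$)
$R = \frac{737537291}{116400}$ ($R = \frac{38018 - \frac{-1039 - 10870}{-19449 + 49}}{6} = \frac{38018 - - \frac{11909}{-19400}}{6} = \frac{38018 - \left(-11909\right) \left(- \frac{1}{19400}\right)}{6} = \frac{38018 - \frac{11909}{19400}}{6} = \frac{1}{6} \cdot \frac{737537291}{19400} = \frac{737537291}{116400} \approx 6336.2$)
$- R = \left(-1\right) \frac{737537291}{116400} = - \frac{737537291}{116400}$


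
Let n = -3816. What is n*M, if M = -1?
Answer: 3816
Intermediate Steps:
n*M = -3816*(-1) = 3816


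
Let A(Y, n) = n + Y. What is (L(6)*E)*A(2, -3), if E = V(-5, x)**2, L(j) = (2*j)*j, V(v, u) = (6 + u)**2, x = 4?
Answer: -720000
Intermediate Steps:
A(Y, n) = Y + n
L(j) = 2*j**2
E = 10000 (E = ((6 + 4)**2)**2 = (10**2)**2 = 100**2 = 10000)
(L(6)*E)*A(2, -3) = ((2*6**2)*10000)*(2 - 3) = ((2*36)*10000)*(-1) = (72*10000)*(-1) = 720000*(-1) = -720000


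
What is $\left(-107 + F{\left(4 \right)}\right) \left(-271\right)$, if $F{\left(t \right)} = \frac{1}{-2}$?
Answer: $\frac{58265}{2} \approx 29133.0$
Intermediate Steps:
$F{\left(t \right)} = - \frac{1}{2}$
$\left(-107 + F{\left(4 \right)}\right) \left(-271\right) = \left(-107 - \frac{1}{2}\right) \left(-271\right) = \left(- \frac{215}{2}\right) \left(-271\right) = \frac{58265}{2}$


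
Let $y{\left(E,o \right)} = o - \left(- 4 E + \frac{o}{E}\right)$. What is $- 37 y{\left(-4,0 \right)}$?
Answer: $592$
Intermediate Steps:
$y{\left(E,o \right)} = o + 4 E - \frac{o}{E}$ ($y{\left(E,o \right)} = o - \left(- 4 E + \frac{o}{E}\right) = o + \left(4 E - \frac{o}{E}\right) = o + 4 E - \frac{o}{E}$)
$- 37 y{\left(-4,0 \right)} = - 37 \left(0 + 4 \left(-4\right) - \frac{0}{-4}\right) = - 37 \left(0 - 16 - 0 \left(- \frac{1}{4}\right)\right) = - 37 \left(0 - 16 + 0\right) = \left(-37\right) \left(-16\right) = 592$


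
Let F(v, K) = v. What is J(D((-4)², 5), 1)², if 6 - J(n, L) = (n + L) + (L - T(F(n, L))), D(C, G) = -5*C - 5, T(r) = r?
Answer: 16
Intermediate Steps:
D(C, G) = -5 - 5*C
J(n, L) = 6 - 2*L (J(n, L) = 6 - ((n + L) + (L - n)) = 6 - ((L + n) + (L - n)) = 6 - 2*L)
J(D((-4)², 5), 1)² = (6 - 2*1)² = (6 - 2)² = 4² = 16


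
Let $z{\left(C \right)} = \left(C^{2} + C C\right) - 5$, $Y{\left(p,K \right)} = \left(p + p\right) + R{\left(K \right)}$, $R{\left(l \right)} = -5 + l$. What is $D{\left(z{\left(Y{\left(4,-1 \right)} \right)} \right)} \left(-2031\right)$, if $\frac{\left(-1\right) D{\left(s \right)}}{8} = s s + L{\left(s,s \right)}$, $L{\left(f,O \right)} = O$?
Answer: $194976$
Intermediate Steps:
$Y{\left(p,K \right)} = -5 + K + 2 p$ ($Y{\left(p,K \right)} = \left(p + p\right) + \left(-5 + K\right) = 2 p + \left(-5 + K\right) = -5 + K + 2 p$)
$z{\left(C \right)} = -5 + 2 C^{2}$ ($z{\left(C \right)} = \left(C^{2} + C^{2}\right) - 5 = 2 C^{2} - 5 = -5 + 2 C^{2}$)
$D{\left(s \right)} = - 8 s - 8 s^{2}$ ($D{\left(s \right)} = - 8 \left(s s + s\right) = - 8 \left(s^{2} + s\right) = - 8 \left(s + s^{2}\right) = - 8 s - 8 s^{2}$)
$D{\left(z{\left(Y{\left(4,-1 \right)} \right)} \right)} \left(-2031\right) = 8 \left(-5 + 2 \left(-5 - 1 + 2 \cdot 4\right)^{2}\right) \left(-1 - \left(-5 + 2 \left(-5 - 1 + 2 \cdot 4\right)^{2}\right)\right) \left(-2031\right) = 8 \left(-5 + 2 \left(-5 - 1 + 8\right)^{2}\right) \left(-1 - \left(-5 + 2 \left(-5 - 1 + 8\right)^{2}\right)\right) \left(-2031\right) = 8 \left(-5 + 2 \cdot 2^{2}\right) \left(-1 - \left(-5 + 2 \cdot 2^{2}\right)\right) \left(-2031\right) = 8 \left(-5 + 2 \cdot 4\right) \left(-1 - \left(-5 + 2 \cdot 4\right)\right) \left(-2031\right) = 8 \left(-5 + 8\right) \left(-1 - \left(-5 + 8\right)\right) \left(-2031\right) = 8 \cdot 3 \left(-1 - 3\right) \left(-2031\right) = 8 \cdot 3 \left(-4\right) \left(-2031\right) = \left(-96\right) \left(-2031\right) = 194976$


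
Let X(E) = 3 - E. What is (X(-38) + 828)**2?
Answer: 755161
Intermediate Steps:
(X(-38) + 828)**2 = ((3 - 1*(-38)) + 828)**2 = ((3 + 38) + 828)**2 = (41 + 828)**2 = 869**2 = 755161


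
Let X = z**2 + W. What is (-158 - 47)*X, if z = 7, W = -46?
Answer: -615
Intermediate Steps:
X = 3 (X = 7**2 - 46 = 49 - 46 = 3)
(-158 - 47)*X = (-158 - 47)*3 = -205*3 = -615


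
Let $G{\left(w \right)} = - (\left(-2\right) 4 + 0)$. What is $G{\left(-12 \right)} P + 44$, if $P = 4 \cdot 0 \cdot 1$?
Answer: $44$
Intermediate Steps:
$G{\left(w \right)} = 8$ ($G{\left(w \right)} = - (-8 + 0) = \left(-1\right) \left(-8\right) = 8$)
$P = 0$ ($P = 0 \cdot 1 = 0$)
$G{\left(-12 \right)} P + 44 = 8 \cdot 0 + 44 = 0 + 44 = 44$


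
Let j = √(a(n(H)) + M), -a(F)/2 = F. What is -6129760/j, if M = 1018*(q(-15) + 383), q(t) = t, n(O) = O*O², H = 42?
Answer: -1532440*√14153/14153 ≈ -12881.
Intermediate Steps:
n(O) = O³
a(F) = -2*F
M = 374624 (M = 1018*(-15 + 383) = 1018*368 = 374624)
j = 4*√14153 (j = √(-2*42³ + 374624) = √(-2*74088 + 374624) = √(-148176 + 374624) = √226448 = 4*√14153 ≈ 475.87)
-6129760/j = -6129760*√14153/56612 = -1532440*√14153/14153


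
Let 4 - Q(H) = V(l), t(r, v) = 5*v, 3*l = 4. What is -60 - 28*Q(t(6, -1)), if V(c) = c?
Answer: -404/3 ≈ -134.67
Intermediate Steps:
l = 4/3 (l = (⅓)*4 = 4/3 ≈ 1.3333)
Q(H) = 8/3 (Q(H) = 4 - 1*4/3 = 4 - 4/3 = 8/3)
-60 - 28*Q(t(6, -1)) = -60 - 28*8/3 = -60 - 224/3 = -404/3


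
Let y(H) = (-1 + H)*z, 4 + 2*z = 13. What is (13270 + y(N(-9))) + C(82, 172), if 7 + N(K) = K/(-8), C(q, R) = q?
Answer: 213137/16 ≈ 13321.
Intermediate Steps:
z = 9/2 (z = -2 + (½)*13 = -2 + 13/2 = 9/2 ≈ 4.5000)
N(K) = -7 - K/8 (N(K) = -7 + K/(-8) = -7 + K*(-⅛) = -7 - K/8)
y(H) = -9/2 + 9*H/2 (y(H) = (-1 + H)*(9/2) = -9/2 + 9*H/2)
(13270 + y(N(-9))) + C(82, 172) = (13270 + (-9/2 + 9*(-7 - ⅛*(-9))/2)) + 82 = (13270 + (-9/2 + 9*(-7 + 9/8)/2)) + 82 = (13270 + (-9/2 + (9/2)*(-47/8))) + 82 = (13270 + (-9/2 - 423/16)) + 82 = (13270 - 495/16) + 82 = 211825/16 + 82 = 213137/16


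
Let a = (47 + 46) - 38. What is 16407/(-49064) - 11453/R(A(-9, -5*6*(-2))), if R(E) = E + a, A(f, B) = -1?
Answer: -281407985/1324728 ≈ -212.43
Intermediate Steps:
a = 55 (a = 93 - 38 = 55)
R(E) = 55 + E (R(E) = E + 55 = 55 + E)
16407/(-49064) - 11453/R(A(-9, -5*6*(-2))) = 16407/(-49064) - 11453/(55 - 1) = 16407*(-1/49064) - 11453/54 = -16407/49064 - 11453*1/54 = -16407/49064 - 11453/54 = -281407985/1324728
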